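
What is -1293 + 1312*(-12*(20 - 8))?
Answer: -190221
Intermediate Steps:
-1293 + 1312*(-12*(20 - 8)) = -1293 + 1312*(-12*12) = -1293 + 1312*(-144) = -1293 - 188928 = -190221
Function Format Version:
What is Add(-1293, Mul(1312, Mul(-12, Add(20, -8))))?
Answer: -190221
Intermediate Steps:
Add(-1293, Mul(1312, Mul(-12, Add(20, -8)))) = Add(-1293, Mul(1312, Mul(-12, 12))) = Add(-1293, Mul(1312, -144)) = Add(-1293, -188928) = -190221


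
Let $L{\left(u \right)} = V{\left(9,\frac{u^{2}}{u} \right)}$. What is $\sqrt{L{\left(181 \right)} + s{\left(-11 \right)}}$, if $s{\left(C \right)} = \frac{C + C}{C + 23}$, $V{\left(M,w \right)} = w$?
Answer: $\frac{5 \sqrt{258}}{6} \approx 13.385$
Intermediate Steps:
$L{\left(u \right)} = u$ ($L{\left(u \right)} = \frac{u^{2}}{u} = u$)
$s{\left(C \right)} = \frac{2 C}{23 + C}$
$\sqrt{L{\left(181 \right)} + s{\left(-11 \right)}} = \sqrt{181 + 2 \left(-11\right) \frac{1}{23 - 11}} = \sqrt{181 + 2 \left(-11\right) \frac{1}{12}} = \sqrt{181 - \frac{11}{6}} = \sqrt{\frac{1075}{6}} = \frac{5 \sqrt{258}}{6}$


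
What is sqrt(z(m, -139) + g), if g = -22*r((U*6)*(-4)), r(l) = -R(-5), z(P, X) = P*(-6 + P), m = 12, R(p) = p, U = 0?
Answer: I*sqrt(38) ≈ 6.1644*I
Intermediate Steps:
r(l) = 5 (r(l) = -1*(-5) = 5)
g = -110 (g = -22*5 = -110)
sqrt(z(m, -139) + g) = sqrt(12*(-6 + 12) - 110) = sqrt(12*6 - 110) = sqrt(72 - 110) = sqrt(-38) = I*sqrt(38)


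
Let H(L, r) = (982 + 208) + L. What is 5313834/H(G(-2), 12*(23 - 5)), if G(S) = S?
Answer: 295213/66 ≈ 4472.9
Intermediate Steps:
H(L, r) = 1190 + L
5313834/H(G(-2), 12*(23 - 5)) = 5313834/(1190 - 2) = 5313834/1188 = 5313834*(1/1188) = 295213/66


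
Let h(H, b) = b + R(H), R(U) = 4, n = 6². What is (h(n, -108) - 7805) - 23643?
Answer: -31552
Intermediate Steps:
n = 36
h(H, b) = 4 + b (h(H, b) = b + 4 = 4 + b)
(h(n, -108) - 7805) - 23643 = ((4 - 108) - 7805) - 23643 = (-104 - 7805) - 23643 = -7909 - 23643 = -31552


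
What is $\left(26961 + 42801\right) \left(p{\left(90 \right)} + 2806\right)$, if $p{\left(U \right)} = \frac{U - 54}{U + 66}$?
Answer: $\frac{2544987522}{13} \approx 1.9577 \cdot 10^{8}$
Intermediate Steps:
$p{\left(U \right)} = \frac{-54 + U}{66 + U}$
$\left(26961 + 42801\right) \left(p{\left(90 \right)} + 2806\right) = \left(26961 + 42801\right) \left(\frac{-54 + 90}{66 + 90} + 2806\right) = 69762 \left(\frac{1}{156} \cdot 36 + 2806\right) = 69762 \left(\frac{3}{13} + 2806\right) = 69762 \cdot \frac{36481}{13} = \frac{2544987522}{13}$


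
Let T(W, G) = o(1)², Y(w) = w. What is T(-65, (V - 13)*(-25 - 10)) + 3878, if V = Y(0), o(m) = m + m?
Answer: 3882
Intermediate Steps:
o(m) = 2*m
V = 0
T(W, G) = 4 (T(W, G) = (2*1)² = 2² = 4)
T(-65, (V - 13)*(-25 - 10)) + 3878 = 4 + 3878 = 3882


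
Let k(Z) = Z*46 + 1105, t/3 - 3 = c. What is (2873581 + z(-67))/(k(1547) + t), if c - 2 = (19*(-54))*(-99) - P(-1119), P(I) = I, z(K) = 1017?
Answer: 2874598/380361 ≈ 7.5575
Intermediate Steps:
c = 102695 (c = 2 + ((19*(-54))*(-99) - 1*(-1119)) = 2 + (-1026*(-99) + 1119) = 2 + (101574 + 1119) = 2 + 102693 = 102695)
t = 308094 (t = 9 + 3*102695 = 9 + 308085 = 308094)
k(Z) = 1105 + 46*Z (k(Z) = 46*Z + 1105 = 1105 + 46*Z)
(2873581 + z(-67))/(k(1547) + t) = (2873581 + 1017)/((1105 + 46*1547) + 308094) = 2874598/((1105 + 71162) + 308094) = 2874598/(72267 + 308094) = 2874598/380361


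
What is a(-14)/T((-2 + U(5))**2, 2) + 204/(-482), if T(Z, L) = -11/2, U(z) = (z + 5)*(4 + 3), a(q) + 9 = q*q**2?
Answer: 1325824/2651 ≈ 500.12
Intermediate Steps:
a(q) = -9 + q**3 (a(q) = -9 + q*q**2 = -9 + q**3)
U(z) = 35 + 7*z (U(z) = (5 + z)*7 = 35 + 7*z)
T(Z, L) = -11/2 (T(Z, L) = -11*1/2 = -11/2)
a(-14)/T((-2 + U(5))**2, 2) + 204/(-482) = (-9 + (-14)**3)/(-11/2) + 204/(-482) = (-9 - 2744)*(-2/11) + 204*(-1/482) = -2753*(-2/11) - 102/241 = 5506/11 - 102/241 = 1325824/2651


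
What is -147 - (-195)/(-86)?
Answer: -12837/86 ≈ -149.27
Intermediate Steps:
-147 - (-195)/(-86) = -147 - (-195)*(-1)/86 = -147 - 13*15/86 = -147 - 195/86 = -12837/86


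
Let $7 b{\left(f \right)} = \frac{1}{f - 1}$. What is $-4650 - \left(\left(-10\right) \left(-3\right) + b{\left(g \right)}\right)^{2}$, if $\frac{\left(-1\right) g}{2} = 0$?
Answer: $- \frac{271531}{49} \approx -5541.4$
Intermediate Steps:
$g = 0$ ($g = \left(-2\right) 0 = 0$)
$b{\left(f \right)} = \frac{1}{7 \left(-1 + f\right)}$ ($b{\left(f \right)} = \frac{1}{7 \left(f - 1\right)} = \frac{1}{7 \left(-1 + f\right)}$)
$-4650 - \left(\left(-10\right) \left(-3\right) + b{\left(g \right)}\right)^{2} = -4650 - \left(\left(-10\right) \left(-3\right) + \frac{1}{7 \left(-1 + 0\right)}\right)^{2} = -4650 - \left(30 + \frac{1}{7 \left(-1\right)}\right)^{2} = -4650 - \left(30 + \frac{1}{7} \left(-1\right)\right)^{2} = -4650 - \left(30 - \frac{1}{7}\right)^{2} = -4650 - \left(\frac{209}{7}\right)^{2} = -4650 - \frac{43681}{49} = - \frac{271531}{49}$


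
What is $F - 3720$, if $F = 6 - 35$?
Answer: $-3749$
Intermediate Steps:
$F = -29$ ($F = 6 - 35 = -29$)
$F - 3720 = -29 - 3720 = -3749$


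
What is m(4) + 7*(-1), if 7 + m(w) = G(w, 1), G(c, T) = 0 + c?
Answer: -10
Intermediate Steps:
G(c, T) = c
m(w) = -7 + w
m(4) + 7*(-1) = (-7 + 4) + 7*(-1) = -3 - 7 = -10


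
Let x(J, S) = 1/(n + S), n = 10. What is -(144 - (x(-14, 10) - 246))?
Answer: -7799/20 ≈ -389.95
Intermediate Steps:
x(J, S) = 1/(10 + S)
-(144 - (x(-14, 10) - 246)) = -(144 - (1/(10 + 10) - 246)) = -(144 - (1/20 - 246)) = -(144 - 1*(-4919/20)) = -(144 + 4919/20) = -1*7799/20 = -7799/20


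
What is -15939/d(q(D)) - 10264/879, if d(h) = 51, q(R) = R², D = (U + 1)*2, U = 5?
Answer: -4844615/14943 ≈ -324.21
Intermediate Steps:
D = 12 (D = (5 + 1)*2 = 6*2 = 12)
-15939/d(q(D)) - 10264/879 = -15939/51 - 10264/879 = -15939*1/51 - 10264*1/879 = -5313/17 - 10264/879 = -4844615/14943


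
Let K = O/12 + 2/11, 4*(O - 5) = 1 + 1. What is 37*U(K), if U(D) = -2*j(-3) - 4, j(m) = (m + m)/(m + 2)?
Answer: -592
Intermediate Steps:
O = 11/2 (O = 5 + (1 + 1)/4 = 5 + (1/4)*2 = 5 + 1/2 = 11/2 ≈ 5.5000)
j(m) = 2*m/(2 + m) (j(m) = (2*m)/(2 + m) = 2*m/(2 + m))
K = 169/264 (K = (11/2)/12 + 2/11 = (11/2)*(1/12) + 2*(1/11) = 11/24 + 2/11 = 169/264 ≈ 0.64015)
U(D) = -16 (U(D) = -4*(-3)/(2 - 3) - 4 = -4*(-3)/(-1) - 4 = -4*(-3)*(-1) - 4 = -2*6 - 4 = -12 - 4 = -16)
37*U(K) = 37*(-16) = -592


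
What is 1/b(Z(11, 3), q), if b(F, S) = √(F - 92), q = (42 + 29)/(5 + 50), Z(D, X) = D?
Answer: -I/9 ≈ -0.11111*I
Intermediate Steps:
q = 71/55 ≈ 1.2909
b(F, S) = √(-92 + F)
1/b(Z(11, 3), q) = 1/(√(-92 + 11)) = 1/(√(-81)) = 1/(9*I) = -I/9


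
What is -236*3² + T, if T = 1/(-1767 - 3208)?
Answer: -10566901/4975 ≈ -2124.0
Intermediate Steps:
T = -1/4975 (T = 1/(-4975) = -1/4975 ≈ -0.00020101)
-236*3² + T = -236*3² - 1/4975 = -236*9 - 1/4975 = -2124 - 1/4975 = -10566901/4975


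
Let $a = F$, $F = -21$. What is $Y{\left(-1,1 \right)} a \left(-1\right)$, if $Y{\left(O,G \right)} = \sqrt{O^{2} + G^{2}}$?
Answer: $21 \sqrt{2} \approx 29.698$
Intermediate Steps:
$a = -21$
$Y{\left(O,G \right)} = \sqrt{G^{2} + O^{2}}$
$Y{\left(-1,1 \right)} a \left(-1\right) = \sqrt{1^{2} + \left(-1\right)^{2}} \left(-21\right) \left(-1\right) = \sqrt{1 + 1} \left(-21\right) \left(-1\right) = \sqrt{2} \left(-21\right) \left(-1\right) = - 21 \sqrt{2} \left(-1\right) = 21 \sqrt{2}$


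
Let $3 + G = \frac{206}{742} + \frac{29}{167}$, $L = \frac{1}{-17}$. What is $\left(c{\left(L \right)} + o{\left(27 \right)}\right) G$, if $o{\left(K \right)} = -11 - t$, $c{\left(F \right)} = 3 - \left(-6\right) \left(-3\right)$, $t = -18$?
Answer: $\frac{1263288}{61957} \approx 20.39$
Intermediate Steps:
$L = - \frac{1}{17} \approx -0.058824$
$G = - \frac{157911}{61957}$ ($G = -3 + \left(\frac{206}{742} + \frac{29}{167}\right) = -3 + \left(206 \cdot \frac{1}{742} + 29 \cdot \frac{1}{167}\right) = -3 + \left(\frac{103}{371} + \frac{29}{167}\right) = -3 + \frac{27960}{61957} = - \frac{157911}{61957} \approx -2.5487$)
$c{\left(F \right)} = -15$ ($c{\left(F \right)} = 3 - 18 = -15$)
$o{\left(K \right)} = 7$ ($o{\left(K \right)} = -11 - -18 = -11 + 18 = 7$)
$\left(c{\left(L \right)} + o{\left(27 \right)}\right) G = \left(-15 + 7\right) \left(- \frac{157911}{61957}\right) = \left(-8\right) \left(- \frac{157911}{61957}\right) = \frac{1263288}{61957}$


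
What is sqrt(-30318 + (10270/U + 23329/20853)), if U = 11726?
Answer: 2*I*sqrt(74483426183975270)/3134901 ≈ 174.11*I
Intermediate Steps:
sqrt(-30318 + (10270/U + 23329/20853)) = sqrt(-30318 + (10270/11726 + 23329/20853)) = sqrt(-30318 + (10270*(1/11726) + 23329*(1/20853))) = sqrt(-30318 + (395/451 + 23329/20853)) = sqrt(-30318 + 18758314/9404703) = sqrt(-285113027240/9404703) = 2*I*sqrt(74483426183975270)/3134901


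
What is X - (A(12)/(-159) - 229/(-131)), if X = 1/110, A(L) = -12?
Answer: -1385767/763730 ≈ -1.8145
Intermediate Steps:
X = 1/110 ≈ 0.0090909
X - (A(12)/(-159) - 229/(-131)) = 1/110 - (-12/(-159) - 229/(-131)) = 1/110 - (-12*(-1/159) - 229*(-1/131)) = 1/110 - (4/53 + 229/131) = 1/110 - 1*12661/6943 = 1/110 - 12661/6943 = -1385767/763730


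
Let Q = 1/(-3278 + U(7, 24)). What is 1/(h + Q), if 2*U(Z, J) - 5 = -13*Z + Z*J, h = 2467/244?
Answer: 789828/7985435 ≈ 0.098909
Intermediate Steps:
h = 2467/244 (h = 2467*(1/244) = 2467/244 ≈ 10.111)
U(Z, J) = 5/2 - 13*Z/2 + J*Z/2 (U(Z, J) = 5/2 + (-13*Z + Z*J)/2 = 5/2 + (-13*Z + J*Z)/2 = 5/2 + (-13*Z/2 + J*Z/2) = 5/2 - 13*Z/2 + J*Z/2)
Q = -1/3237 (Q = 1/(-3278 + (5/2 - 13/2*7 + (½)*24*7)) = 1/(-3278 + (5/2 - 91/2 + 84)) = 1/(-3278 + 41) = 1/(-3237) = -1/3237 ≈ -0.00030893)
1/(h + Q) = 1/(2467/244 - 1/3237) = 1/(7985435/789828) = 789828/7985435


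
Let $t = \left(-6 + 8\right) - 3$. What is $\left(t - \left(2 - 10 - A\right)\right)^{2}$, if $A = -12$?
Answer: $25$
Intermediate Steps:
$t = -1$ ($t = 2 - 3 = -1$)
$\left(t - \left(2 - 10 - A\right)\right)^{2} = \left(-1 - \left(14 - 10\right)\right)^{2} = \left(-1 - 4\right)^{2} = \left(-5\right)^{2} = 25$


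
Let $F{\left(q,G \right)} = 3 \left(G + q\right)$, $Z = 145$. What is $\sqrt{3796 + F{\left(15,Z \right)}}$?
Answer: $2 \sqrt{1069} \approx 65.391$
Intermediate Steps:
$F{\left(q,G \right)} = 3 G + 3 q$
$\sqrt{3796 + F{\left(15,Z \right)}} = \sqrt{3796 + \left(3 \cdot 145 + 3 \cdot 15\right)} = \sqrt{3796 + \left(435 + 45\right)} = \sqrt{3796 + 480} = \sqrt{4276} = 2 \sqrt{1069}$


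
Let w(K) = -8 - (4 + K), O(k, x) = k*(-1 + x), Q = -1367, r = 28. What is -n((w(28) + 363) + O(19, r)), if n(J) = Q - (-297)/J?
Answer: 103865/76 ≈ 1366.6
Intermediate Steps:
w(K) = -12 - K (w(K) = -8 + (-4 - K) = -12 - K)
n(J) = -1367 + 297/J (n(J) = -1367 - (-297)/J = -1367 + 297/J)
-n((w(28) + 363) + O(19, r)) = -(-1367 + 297/(((-12 - 1*28) + 363) + 19*(-1 + 28))) = -(-1367 + 297/(((-12 - 28) + 363) + 19*27)) = -(-1367 + 297/((-40 + 363) + 513)) = -(-1367 + 297/(323 + 513)) = -(-1367 + 297/836) = -(-1367 + 297*(1/836)) = -(-1367 + 27/76) = -1*(-103865/76) = 103865/76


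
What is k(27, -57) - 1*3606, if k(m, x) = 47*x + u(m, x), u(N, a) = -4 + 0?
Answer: -6289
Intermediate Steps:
u(N, a) = -4
k(m, x) = -4 + 47*x (k(m, x) = 47*x - 4 = -4 + 47*x)
k(27, -57) - 1*3606 = (-4 + 47*(-57)) - 1*3606 = (-4 - 2679) - 3606 = -2683 - 3606 = -6289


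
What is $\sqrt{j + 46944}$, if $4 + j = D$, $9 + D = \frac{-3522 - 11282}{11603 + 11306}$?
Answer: $\frac{5 \sqrt{985203812991}}{22909} \approx 216.63$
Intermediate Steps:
$D = - \frac{220985}{22909}$ ($D = -9 + \frac{-3522 - 11282}{11603 + 11306} = -9 - \frac{14804}{22909} = - \frac{220985}{22909} \approx -9.6462$)
$j = - \frac{312621}{22909}$ ($j = -4 - \frac{220985}{22909} = - \frac{312621}{22909} \approx -13.646$)
$\sqrt{j + 46944} = \sqrt{- \frac{312621}{22909} + 46944} = \sqrt{\frac{1075127475}{22909}} = \frac{5 \sqrt{985203812991}}{22909}$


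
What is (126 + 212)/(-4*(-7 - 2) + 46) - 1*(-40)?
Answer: 1809/41 ≈ 44.122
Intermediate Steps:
(126 + 212)/(-4*(-7 - 2) + 46) - 1*(-40) = 338/(-4*(-9) + 46) + 40 = 338/(36 + 46) + 40 = 338/82 + 40 = 338*(1/82) + 40 = 169/41 + 40 = 1809/41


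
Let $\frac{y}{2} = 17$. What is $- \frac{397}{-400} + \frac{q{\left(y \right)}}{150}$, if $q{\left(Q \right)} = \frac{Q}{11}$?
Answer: $\frac{13373}{13200} \approx 1.0131$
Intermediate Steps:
$y = 34$ ($y = 2 \cdot 17 = 34$)
$q{\left(Q \right)} = \frac{Q}{11}$ ($q{\left(Q \right)} = Q \frac{1}{11} = \frac{Q}{11}$)
$- \frac{397}{-400} + \frac{q{\left(y \right)}}{150} = - \frac{397}{-400} + \frac{\frac{1}{11} \cdot 34}{150} = \left(-397\right) \left(- \frac{1}{400}\right) + \frac{34}{11} \cdot \frac{1}{150} = \frac{397}{400} + \frac{17}{825} = \frac{13373}{13200}$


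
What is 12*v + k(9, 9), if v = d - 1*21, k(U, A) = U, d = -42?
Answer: -747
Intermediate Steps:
v = -63 (v = -42 - 1*21 = -42 - 21 = -63)
12*v + k(9, 9) = 12*(-63) + 9 = -756 + 9 = -747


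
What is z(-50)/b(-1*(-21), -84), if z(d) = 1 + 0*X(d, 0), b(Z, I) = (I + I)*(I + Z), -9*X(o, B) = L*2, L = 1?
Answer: 1/10584 ≈ 9.4482e-5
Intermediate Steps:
X(o, B) = -2/9
b(Z, I) = 2*I*(I + Z) (b(Z, I) = (2*I)*(I + Z) = 2*I*(I + Z))
z(d) = 1 (z(d) = 1 + 0*(-2/9) = 1 + 0 = 1)
z(-50)/b(-1*(-21), -84) = 1/(2*(-84)*(-84 - 1*(-21))) = 1/(2*(-84)*(-84 + 21)) = 1/(2*(-84)*(-63)) = 1/10584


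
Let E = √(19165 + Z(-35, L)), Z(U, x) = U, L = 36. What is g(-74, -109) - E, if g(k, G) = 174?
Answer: 174 - √19130 ≈ 35.689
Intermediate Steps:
E = √19130 (E = √(19165 - 35) = √19130 ≈ 138.31)
g(-74, -109) - E = 174 - √19130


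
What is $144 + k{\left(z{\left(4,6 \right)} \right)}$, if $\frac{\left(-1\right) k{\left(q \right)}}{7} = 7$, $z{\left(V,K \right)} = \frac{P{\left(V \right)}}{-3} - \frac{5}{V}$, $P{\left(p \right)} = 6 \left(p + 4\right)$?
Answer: $95$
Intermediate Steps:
$P{\left(p \right)} = 24 + 6 p$ ($P{\left(p \right)} = 6 \left(4 + p\right) = 24 + 6 p$)
$z{\left(V,K \right)} = -8 - \frac{5}{V} - 2 V$ ($z{\left(V,K \right)} = \frac{24 + 6 V}{-3} - \frac{5}{V} = \left(24 + 6 V\right) \left(- \frac{1}{3}\right) - \frac{5}{V} = \left(-8 - 2 V\right) - \frac{5}{V} = -8 - \frac{5}{V} - 2 V$)
$k{\left(q \right)} = -49$ ($k{\left(q \right)} = \left(-7\right) 7 = -49$)
$144 + k{\left(z{\left(4,6 \right)} \right)} = 144 - 49 = 95$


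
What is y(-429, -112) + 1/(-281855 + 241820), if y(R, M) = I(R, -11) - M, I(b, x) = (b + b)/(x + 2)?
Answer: 2766863/13345 ≈ 207.33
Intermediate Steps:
I(b, x) = 2*b/(2 + x) (I(b, x) = (2*b)/(2 + x) = 2*b/(2 + x))
y(R, M) = -M - 2*R/9 (y(R, M) = 2*R/(2 - 11) - M = 2*R/(-9) - M = 2*R*(-1/9) - M = -2*R/9 - M = -M - 2*R/9)
y(-429, -112) + 1/(-281855 + 241820) = (-1*(-112) - 2/9*(-429)) + 1/(-281855 + 241820) = (112 + 286/3) + 1/(-40035) = 622/3 - 1/40035 = 2766863/13345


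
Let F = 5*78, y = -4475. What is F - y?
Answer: 4865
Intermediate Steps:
F = 390
F - y = 390 - 1*(-4475) = 390 + 4475 = 4865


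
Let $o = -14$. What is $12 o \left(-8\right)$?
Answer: $1344$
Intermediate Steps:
$12 o \left(-8\right) = 12 \left(-14\right) \left(-8\right) = \left(-168\right) \left(-8\right) = 1344$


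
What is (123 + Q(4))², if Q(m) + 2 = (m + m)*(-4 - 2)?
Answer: 5329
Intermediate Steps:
Q(m) = -2 - 12*m (Q(m) = -2 + (m + m)*(-4 - 2) = -2 + (2*m)*(-6) = -2 - 12*m)
(123 + Q(4))² = (123 + (-2 - 12*4))² = (123 + (-2 - 48))² = (123 - 50)² = 73² = 5329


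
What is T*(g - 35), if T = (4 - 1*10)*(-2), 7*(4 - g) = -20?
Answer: -2364/7 ≈ -337.71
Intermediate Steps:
g = 48/7 (g = 4 - ⅐*(-20) = 4 + 20/7 = 48/7 ≈ 6.8571)
T = 12 (T = (4 - 10)*(-2) = -6*(-2) = 12)
T*(g - 35) = 12*(48/7 - 35) = 12*(-197/7) = -2364/7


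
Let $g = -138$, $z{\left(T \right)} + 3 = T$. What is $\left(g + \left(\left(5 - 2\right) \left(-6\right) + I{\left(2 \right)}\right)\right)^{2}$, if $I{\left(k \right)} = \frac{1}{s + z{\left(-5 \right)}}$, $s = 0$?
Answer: $\frac{1560001}{64} \approx 24375.0$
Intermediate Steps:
$z{\left(T \right)} = -3 + T$
$I{\left(k \right)} = - \frac{1}{8}$ ($I{\left(k \right)} = \frac{1}{0 - 8} = \frac{1}{-8} = - \frac{1}{8}$)
$\left(g + \left(\left(5 - 2\right) \left(-6\right) + I{\left(2 \right)}\right)\right)^{2} = \left(-138 + \left(\left(5 - 2\right) \left(-6\right) - \frac{1}{8}\right)\right)^{2} = \left(-138 + \left(3 \left(-6\right) - \frac{1}{8}\right)\right)^{2} = \left(-138 - \frac{145}{8}\right)^{2} = \left(- \frac{1249}{8}\right)^{2} = \frac{1560001}{64}$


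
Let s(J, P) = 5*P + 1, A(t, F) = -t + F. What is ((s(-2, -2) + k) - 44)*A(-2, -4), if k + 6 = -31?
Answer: 180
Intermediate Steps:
k = -37 (k = -6 - 31 = -37)
A(t, F) = F - t
s(J, P) = 1 + 5*P
((s(-2, -2) + k) - 44)*A(-2, -4) = (((1 + 5*(-2)) - 37) - 44)*(-4 - 1*(-2)) = (((1 - 10) - 37) - 44)*(-4 + 2) = ((-9 - 37) - 44)*(-2) = (-46 - 44)*(-2) = -90*(-2) = 180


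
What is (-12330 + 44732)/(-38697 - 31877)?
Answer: -16201/35287 ≈ -0.45912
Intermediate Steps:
(-12330 + 44732)/(-38697 - 31877) = 32402/(-70574) = 32402*(-1/70574) = -16201/35287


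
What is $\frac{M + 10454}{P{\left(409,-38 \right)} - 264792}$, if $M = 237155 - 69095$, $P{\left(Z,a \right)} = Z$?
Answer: $- \frac{25502}{37769} \approx -0.67521$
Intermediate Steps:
$M = 168060$ ($M = 237155 - 69095 = 168060$)
$\frac{M + 10454}{P{\left(409,-38 \right)} - 264792} = \frac{168060 + 10454}{409 - 264792} = \frac{178514}{-264383} = 178514 \left(- \frac{1}{264383}\right) = - \frac{25502}{37769}$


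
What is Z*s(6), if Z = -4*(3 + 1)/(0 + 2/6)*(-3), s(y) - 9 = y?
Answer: 2160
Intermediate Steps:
s(y) = 9 + y
Z = 144 (Z = -16/(0 + 2*(⅙))*(-3) = -16/(0 + ⅓)*(-3) = -16/⅓*(-3) = -16*3*(-3) = -4*12*(-3) = -48*(-3) = 144)
Z*s(6) = 144*(9 + 6) = 144*15 = 2160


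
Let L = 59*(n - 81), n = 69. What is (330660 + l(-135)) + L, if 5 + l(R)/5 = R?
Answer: 329252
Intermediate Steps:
l(R) = -25 + 5*R
L = -708 (L = 59*(69 - 81) = 59*(-12) = -708)
(330660 + l(-135)) + L = (330660 + (-25 + 5*(-135))) - 708 = (330660 + (-25 - 675)) - 708 = (330660 - 700) - 708 = 329960 - 708 = 329252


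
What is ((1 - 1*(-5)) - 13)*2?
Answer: -14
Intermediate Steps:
((1 - 1*(-5)) - 13)*2 = ((1 + 5) - 13)*2 = (6 - 13)*2 = -7*2 = -14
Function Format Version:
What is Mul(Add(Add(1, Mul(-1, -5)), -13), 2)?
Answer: -14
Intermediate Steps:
Mul(Add(Add(1, Mul(-1, -5)), -13), 2) = Mul(Add(Add(1, 5), -13), 2) = Mul(Add(6, -13), 2) = Mul(-7, 2) = -14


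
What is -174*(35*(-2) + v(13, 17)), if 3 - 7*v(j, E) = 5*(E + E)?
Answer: 114318/7 ≈ 16331.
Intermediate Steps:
v(j, E) = 3/7 - 10*E/7 (v(j, E) = 3/7 - 5*(E + E)/7 = 3/7 - 5*2*E/7 = 3/7 - 10*E/7)
-174*(35*(-2) + v(13, 17)) = -174*(35*(-2) + (3/7 - 10/7*17)) = -174*(-70 + (3/7 - 170/7)) = -174*(-70 - 167/7) = -174*(-657/7) = 114318/7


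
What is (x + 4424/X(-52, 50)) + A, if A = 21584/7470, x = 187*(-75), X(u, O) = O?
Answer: -260210551/18675 ≈ -13934.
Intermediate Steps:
x = -14025
A = 10792/3735 (A = 21584*(1/7470) = 10792/3735 ≈ 2.8894)
(x + 4424/X(-52, 50)) + A = (-14025 + 4424/50) + 10792/3735 = (-14025 + 4424*(1/50)) + 10792/3735 = (-14025 + 2212/25) + 10792/3735 = -348413/25 + 10792/3735 = -260210551/18675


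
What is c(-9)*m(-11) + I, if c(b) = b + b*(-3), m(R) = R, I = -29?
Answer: -227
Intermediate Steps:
c(b) = -2*b (c(b) = b - 3*b = -2*b)
c(-9)*m(-11) + I = -2*(-9)*(-11) - 29 = 18*(-11) - 29 = -198 - 29 = -227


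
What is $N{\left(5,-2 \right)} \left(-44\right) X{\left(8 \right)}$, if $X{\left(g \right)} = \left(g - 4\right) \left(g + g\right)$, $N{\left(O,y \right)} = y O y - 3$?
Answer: $-47872$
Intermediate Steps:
$N{\left(O,y \right)} = -3 + O y^{2}$ ($N{\left(O,y \right)} = O y y - 3 = O y^{2} - 3 = -3 + O y^{2}$)
$X{\left(g \right)} = 2 g \left(-4 + g\right)$ ($X{\left(g \right)} = \left(-4 + g\right) 2 g = 2 g \left(-4 + g\right)$)
$N{\left(5,-2 \right)} \left(-44\right) X{\left(8 \right)} = \left(-3 + 5 \left(-2\right)^{2}\right) \left(-44\right) 2 \cdot 8 \left(-4 + 8\right) = \left(-3 + 5 \cdot 4\right) \left(-44\right) 2 \cdot 8 \cdot 4 = \left(-3 + 20\right) \left(-44\right) 64 = 17 \left(-44\right) 64 = \left(-748\right) 64 = -47872$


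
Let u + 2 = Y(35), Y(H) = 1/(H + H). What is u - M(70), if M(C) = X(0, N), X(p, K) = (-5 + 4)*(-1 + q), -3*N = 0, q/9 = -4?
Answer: -2729/70 ≈ -38.986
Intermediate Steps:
q = -36 (q = 9*(-4) = -36)
N = 0 (N = -⅓*0 = 0)
X(p, K) = 37 (X(p, K) = (-5 + 4)*(-1 - 36) = -1*(-37) = 37)
M(C) = 37
Y(H) = 1/(2*H)
u = -139/70 (u = -2 + (½)/35 = -2 + (½)*(1/35) = -2 + 1/70 = -139/70 ≈ -1.9857)
u - M(70) = -139/70 - 1*37 = -139/70 - 37 = -2729/70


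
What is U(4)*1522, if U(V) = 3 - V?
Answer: -1522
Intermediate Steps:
U(4)*1522 = (3 - 1*4)*1522 = (3 - 4)*1522 = -1*1522 = -1522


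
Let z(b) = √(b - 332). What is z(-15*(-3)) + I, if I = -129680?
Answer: -129680 + I*√287 ≈ -1.2968e+5 + 16.941*I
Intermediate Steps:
z(b) = √(-332 + b)
z(-15*(-3)) + I = √(-332 - 15*(-3)) - 129680 = √(-332 + 45) - 129680 = √(-287) - 129680 = I*√287 - 129680 = -129680 + I*√287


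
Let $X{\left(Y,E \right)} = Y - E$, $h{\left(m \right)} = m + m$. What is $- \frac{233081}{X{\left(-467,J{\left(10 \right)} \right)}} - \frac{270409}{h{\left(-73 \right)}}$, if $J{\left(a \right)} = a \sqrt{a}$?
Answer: $\frac{74594748143}{31694994} - \frac{2330810 \sqrt{10}}{217089} \approx 2319.6$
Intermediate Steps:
$J{\left(a \right)} = a^{\frac{3}{2}}$
$h{\left(m \right)} = 2 m$
$- \frac{233081}{X{\left(-467,J{\left(10 \right)} \right)}} - \frac{270409}{h{\left(-73 \right)}} = - \frac{233081}{-467 - 10^{\frac{3}{2}}} - \frac{270409}{2 \left(-73\right)} = - \frac{233081}{-467 - 10 \sqrt{10}} - \frac{270409}{-146} = - \frac{233081}{-467 - 10 \sqrt{10}} - - \frac{270409}{146} = - \frac{233081}{-467 - 10 \sqrt{10}} + \frac{270409}{146} = \frac{270409}{146} - \frac{233081}{-467 - 10 \sqrt{10}}$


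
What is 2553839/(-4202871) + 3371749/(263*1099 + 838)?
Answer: 1492303556806/135367470125 ≈ 11.024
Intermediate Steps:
2553839/(-4202871) + 3371749/(263*1099 + 838) = 2553839*(-1/4202871) + 3371749/(289037 + 838) = -2553839/4202871 + 3371749/289875 = 1492303556806/135367470125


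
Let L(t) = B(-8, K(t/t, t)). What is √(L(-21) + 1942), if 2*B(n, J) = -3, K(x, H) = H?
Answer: √7762/2 ≈ 44.051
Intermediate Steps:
B(n, J) = -3/2 (B(n, J) = (½)*(-3) = -3/2)
L(t) = -3/2
√(L(-21) + 1942) = √(-3/2 + 1942) = √(3881/2) = √7762/2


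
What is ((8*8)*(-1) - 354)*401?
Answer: -167618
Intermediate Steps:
((8*8)*(-1) - 354)*401 = (64*(-1) - 354)*401 = (-64 - 354)*401 = -418*401 = -167618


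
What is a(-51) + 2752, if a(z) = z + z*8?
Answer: 2293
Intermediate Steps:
a(z) = 9*z (a(z) = z + 8*z = 9*z)
a(-51) + 2752 = 9*(-51) + 2752 = -459 + 2752 = 2293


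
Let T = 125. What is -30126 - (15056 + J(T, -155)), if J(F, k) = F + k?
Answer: -45152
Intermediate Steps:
-30126 - (15056 + J(T, -155)) = -30126 - (15056 + (125 - 155)) = -30126 - (15056 - 30) = -30126 - 1*15026 = -30126 - 15026 = -45152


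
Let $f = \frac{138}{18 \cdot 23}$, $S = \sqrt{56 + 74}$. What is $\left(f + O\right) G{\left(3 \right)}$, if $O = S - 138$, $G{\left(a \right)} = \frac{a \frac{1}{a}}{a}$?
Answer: $- \frac{413}{9} + \frac{\sqrt{130}}{3} \approx -42.088$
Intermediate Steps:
$S = \sqrt{130} \approx 11.402$
$G{\left(a \right)} = \frac{1}{a}$ ($G{\left(a \right)} = 1 \frac{1}{a} = \frac{1}{a}$)
$f = \frac{1}{3}$ ($f = \frac{138}{414} = 138 \cdot \frac{1}{414} = \frac{1}{3} \approx 0.33333$)
$O = -138 + \sqrt{130}$ ($O = \sqrt{130} - 138 = -138 + \sqrt{130} \approx -126.6$)
$\left(f + O\right) G{\left(3 \right)} = \frac{\frac{1}{3} - \left(138 - \sqrt{130}\right)}{3} = \left(- \frac{413}{3} + \sqrt{130}\right) \frac{1}{3} = - \frac{413}{9} + \frac{\sqrt{130}}{3}$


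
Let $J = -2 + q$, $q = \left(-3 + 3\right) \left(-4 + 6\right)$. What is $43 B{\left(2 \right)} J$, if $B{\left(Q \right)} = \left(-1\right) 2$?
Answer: $172$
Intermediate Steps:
$B{\left(Q \right)} = -2$
$q = 0$ ($q = 0 \cdot 2 = 0$)
$J = -2$ ($J = -2 + 0 = -2$)
$43 B{\left(2 \right)} J = 43 \left(-2\right) \left(-2\right) = \left(-86\right) \left(-2\right) = 172$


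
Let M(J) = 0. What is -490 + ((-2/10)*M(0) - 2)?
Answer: -492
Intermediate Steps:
-490 + ((-2/10)*M(0) - 2) = -490 + (-2/10*0 - 2) = -490 + (-2*1/10*0 - 2) = -490 + (-1/5*0 - 2) = -490 + (0 - 2) = -490 - 2 = -492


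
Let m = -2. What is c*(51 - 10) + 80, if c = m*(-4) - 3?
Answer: 285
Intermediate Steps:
c = 5 (c = -2*(-4) - 3 = 8 - 3 = 5)
c*(51 - 10) + 80 = 5*(51 - 10) + 80 = 5*41 + 80 = 205 + 80 = 285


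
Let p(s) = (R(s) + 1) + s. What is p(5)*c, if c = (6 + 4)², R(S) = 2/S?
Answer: 640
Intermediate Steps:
p(s) = 1 + s + 2/s (p(s) = (2/s + 1) + s = (1 + 2/s) + s = 1 + s + 2/s)
c = 100 (c = 10² = 100)
p(5)*c = (1 + 5 + 2/5)*100 = (1 + 5 + 2*(⅕))*100 = (1 + 5 + ⅖)*100 = (32/5)*100 = 640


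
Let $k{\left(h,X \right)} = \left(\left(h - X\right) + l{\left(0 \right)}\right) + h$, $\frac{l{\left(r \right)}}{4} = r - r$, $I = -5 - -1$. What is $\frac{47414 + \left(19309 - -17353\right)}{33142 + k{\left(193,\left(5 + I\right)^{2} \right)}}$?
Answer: $\frac{84076}{33527} \approx 2.5077$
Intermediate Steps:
$I = -4$ ($I = -5 + 1 = -4$)
$l{\left(r \right)} = 0$ ($l{\left(r \right)} = 4 \left(r - r\right) = 4 \cdot 0 = 0$)
$k{\left(h,X \right)} = - X + 2 h$ ($k{\left(h,X \right)} = \left(\left(h - X\right) + 0\right) + h = \left(h - X\right) + h = - X + 2 h$)
$\frac{47414 + \left(19309 - -17353\right)}{33142 + k{\left(193,\left(5 + I\right)^{2} \right)}} = \frac{47414 + \left(19309 - -17353\right)}{33142 + \left(- \left(5 - 4\right)^{2} + 2 \cdot 193\right)} = \frac{47414 + \left(19309 + 17353\right)}{33142 + \left(- 1^{2} + 386\right)} = \frac{47414 + 36662}{33142 + \left(\left(-1\right) 1 + 386\right)} = \frac{84076}{33142 + \left(-1 + 386\right)} = \frac{84076}{33142 + 385} = \frac{84076}{33527}$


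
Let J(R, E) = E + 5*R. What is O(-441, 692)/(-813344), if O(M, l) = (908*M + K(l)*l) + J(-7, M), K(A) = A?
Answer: -9745/101668 ≈ -0.095851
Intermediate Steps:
O(M, l) = -35 + l² + 909*M (O(M, l) = (908*M + l*l) + (M + 5*(-7)) = (908*M + l²) + (M - 35) = (l² + 908*M) + (-35 + M) = -35 + l² + 909*M)
O(-441, 692)/(-813344) = (-35 + 692² + 909*(-441))/(-813344) = (-35 + 478864 - 400869)*(-1/813344) = 77960*(-1/813344) = -9745/101668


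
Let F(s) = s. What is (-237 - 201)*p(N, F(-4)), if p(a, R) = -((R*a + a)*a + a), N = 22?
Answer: -626340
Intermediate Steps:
p(a, R) = -a - a*(a + R*a) (p(a, R) = -((a + R*a)*a + a) = -(a*(a + R*a) + a) = -(a + a*(a + R*a)) = -a - a*(a + R*a))
(-237 - 201)*p(N, F(-4)) = (-237 - 201)*(-1*22*(1 + 22 - 4*22)) = -(-438)*22*(1 + 22 - 88) = -(-438)*22*(-65) = -438*1430 = -626340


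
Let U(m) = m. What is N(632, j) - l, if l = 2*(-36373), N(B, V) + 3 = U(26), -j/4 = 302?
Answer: 72769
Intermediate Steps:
j = -1208 (j = -4*302 = -1208)
N(B, V) = 23 (N(B, V) = -3 + 26 = 23)
l = -72746
N(632, j) - l = 23 - 1*(-72746) = 23 + 72746 = 72769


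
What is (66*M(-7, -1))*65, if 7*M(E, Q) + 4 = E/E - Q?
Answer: -8580/7 ≈ -1225.7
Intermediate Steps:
M(E, Q) = -3/7 - Q/7 (M(E, Q) = -4/7 + (E/E - Q)/7 = -4/7 + (1 - Q)/7 = -4/7 + (⅐ - Q/7) = -3/7 - Q/7)
(66*M(-7, -1))*65 = (66*(-3/7 - ⅐*(-1)))*65 = (66*(-3/7 + ⅐))*65 = (66*(-2/7))*65 = -132/7*65 = -8580/7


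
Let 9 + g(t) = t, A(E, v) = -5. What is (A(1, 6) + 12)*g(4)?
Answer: -35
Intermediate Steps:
g(t) = -9 + t
(A(1, 6) + 12)*g(4) = (-5 + 12)*(-9 + 4) = 7*(-5) = -35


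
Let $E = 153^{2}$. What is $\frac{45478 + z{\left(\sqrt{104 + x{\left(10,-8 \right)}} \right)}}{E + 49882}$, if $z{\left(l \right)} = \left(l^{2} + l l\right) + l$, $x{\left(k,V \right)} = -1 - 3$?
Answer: $\frac{45688}{73291} \approx 0.62338$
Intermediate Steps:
$x{\left(k,V \right)} = -4$
$E = 23409$
$z{\left(l \right)} = l + 2 l^{2}$ ($z{\left(l \right)} = \left(l^{2} + l^{2}\right) + l = 2 l^{2} + l = l + 2 l^{2}$)
$\frac{45478 + z{\left(\sqrt{104 + x{\left(10,-8 \right)}} \right)}}{E + 49882} = \frac{45478 + \sqrt{104 - 4} \left(1 + 2 \sqrt{104 - 4}\right)}{23409 + 49882} = \frac{45478 + \sqrt{100} \left(1 + 2 \sqrt{100}\right)}{73291} = \left(45478 + 10 \left(1 + 2 \cdot 10\right)\right) \frac{1}{73291} = \left(45478 + 10 \left(1 + 20\right)\right) \frac{1}{73291} = \left(45478 + 10 \cdot 21\right) \frac{1}{73291} = \left(45478 + 210\right) \frac{1}{73291} = 45688 \cdot \frac{1}{73291} = \frac{45688}{73291}$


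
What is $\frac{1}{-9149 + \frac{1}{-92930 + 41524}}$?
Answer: $- \frac{51406}{470313495} \approx -0.0001093$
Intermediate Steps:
$\frac{1}{-9149 + \frac{1}{-92930 + 41524}} = \frac{1}{-9149 + \frac{1}{-51406}} = \frac{1}{-9149 - \frac{1}{51406}} = \frac{1}{- \frac{470313495}{51406}} = - \frac{51406}{470313495}$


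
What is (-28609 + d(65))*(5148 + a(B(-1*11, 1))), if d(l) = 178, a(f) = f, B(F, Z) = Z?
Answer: -146391219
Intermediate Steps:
(-28609 + d(65))*(5148 + a(B(-1*11, 1))) = (-28609 + 178)*(5148 + 1) = -28431*5149 = -146391219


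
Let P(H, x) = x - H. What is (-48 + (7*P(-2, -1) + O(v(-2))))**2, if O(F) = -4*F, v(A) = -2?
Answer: 1089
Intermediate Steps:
(-48 + (7*P(-2, -1) + O(v(-2))))**2 = (-48 + (7*(-1 - 1*(-2)) - 4*(-2)))**2 = (-48 + (7*(-1 + 2) + 8))**2 = (-48 + (7*1 + 8))**2 = (-48 + (7 + 8))**2 = (-48 + 15)**2 = (-33)**2 = 1089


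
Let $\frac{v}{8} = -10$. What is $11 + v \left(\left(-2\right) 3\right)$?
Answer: $491$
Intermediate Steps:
$v = -80$ ($v = 8 \left(-10\right) = -80$)
$11 + v \left(\left(-2\right) 3\right) = 11 - 80 \left(\left(-2\right) 3\right) = 11 - -480 = 11 + 480 = 491$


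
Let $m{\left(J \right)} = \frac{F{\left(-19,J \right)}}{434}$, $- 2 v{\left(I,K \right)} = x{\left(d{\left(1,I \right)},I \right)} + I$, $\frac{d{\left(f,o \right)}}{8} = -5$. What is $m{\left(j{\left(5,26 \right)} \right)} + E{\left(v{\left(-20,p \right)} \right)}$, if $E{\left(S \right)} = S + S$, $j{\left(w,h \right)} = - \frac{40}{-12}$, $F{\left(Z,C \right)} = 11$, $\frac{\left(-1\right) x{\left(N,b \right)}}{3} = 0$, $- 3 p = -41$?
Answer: $\frac{8691}{434} \approx 20.025$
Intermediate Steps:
$p = \frac{41}{3}$ ($p = \left(- \frac{1}{3}\right) \left(-41\right) = \frac{41}{3} \approx 13.667$)
$d{\left(f,o \right)} = -40$ ($d{\left(f,o \right)} = 8 \left(-5\right) = -40$)
$x{\left(N,b \right)} = 0$ ($x{\left(N,b \right)} = \left(-3\right) 0 = 0$)
$v{\left(I,K \right)} = - \frac{I}{2}$ ($v{\left(I,K \right)} = - \frac{0 + I}{2} = - \frac{I}{2}$)
$j{\left(w,h \right)} = \frac{10}{3}$ ($j{\left(w,h \right)} = \left(-40\right) \left(- \frac{1}{12}\right) = \frac{10}{3}$)
$m{\left(J \right)} = \frac{11}{434}$
$E{\left(S \right)} = 2 S$
$m{\left(j{\left(5,26 \right)} \right)} + E{\left(v{\left(-20,p \right)} \right)} = \frac{11}{434} + 2 \left(\left(- \frac{1}{2}\right) \left(-20\right)\right) = \frac{11}{434} + 2 \cdot 10 = \frac{11}{434} + 20 = \frac{8691}{434}$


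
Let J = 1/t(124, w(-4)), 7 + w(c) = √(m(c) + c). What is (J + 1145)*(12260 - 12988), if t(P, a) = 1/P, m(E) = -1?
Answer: -923832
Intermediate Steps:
w(c) = -7 + √(-1 + c)
J = 124 (J = 1/(1/124) = 124)
(J + 1145)*(12260 - 12988) = (124 + 1145)*(12260 - 12988) = 1269*(-728) = -923832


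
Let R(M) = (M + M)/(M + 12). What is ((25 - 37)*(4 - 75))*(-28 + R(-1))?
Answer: -264120/11 ≈ -24011.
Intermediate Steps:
R(M) = 2*M/(12 + M) (R(M) = (2*M)/(12 + M) = 2*M/(12 + M))
((25 - 37)*(4 - 75))*(-28 + R(-1)) = ((25 - 37)*(4 - 75))*(-28 + 2*(-1)/(12 - 1)) = (-12*(-71))*(-28 + 2*(-1)/11) = 852*(-28 + 2*(-1)*(1/11)) = 852*(-28 - 2/11) = 852*(-310/11) = -264120/11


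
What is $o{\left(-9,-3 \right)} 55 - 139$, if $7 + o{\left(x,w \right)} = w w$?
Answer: $-29$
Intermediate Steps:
$o{\left(x,w \right)} = -7 + w^{2}$ ($o{\left(x,w \right)} = -7 + w w = -7 + w^{2}$)
$o{\left(-9,-3 \right)} 55 - 139 = \left(-7 + \left(-3\right)^{2}\right) 55 - 139 = \left(-7 + 9\right) 55 - 139 = 2 \cdot 55 - 139 = 110 - 139 = -29$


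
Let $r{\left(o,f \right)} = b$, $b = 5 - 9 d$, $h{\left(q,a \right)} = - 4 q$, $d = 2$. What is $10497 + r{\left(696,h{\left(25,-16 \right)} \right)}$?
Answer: $10484$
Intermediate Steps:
$b = -13$ ($b = 5 - 18 = -13$)
$r{\left(o,f \right)} = -13$
$10497 + r{\left(696,h{\left(25,-16 \right)} \right)} = 10497 - 13 = 10484$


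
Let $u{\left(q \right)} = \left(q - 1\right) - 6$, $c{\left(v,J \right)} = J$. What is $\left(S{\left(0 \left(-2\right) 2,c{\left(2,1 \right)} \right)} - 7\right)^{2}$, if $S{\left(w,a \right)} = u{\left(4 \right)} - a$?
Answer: $121$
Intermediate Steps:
$u{\left(q \right)} = -7 + q$ ($u{\left(q \right)} = \left(q - 1\right) - 6 = \left(-1 + q\right) - 6 = -7 + q$)
$S{\left(w,a \right)} = -3 - a$ ($S{\left(w,a \right)} = \left(-7 + 4\right) - a = -3 - a$)
$\left(S{\left(0 \left(-2\right) 2,c{\left(2,1 \right)} \right)} - 7\right)^{2} = \left(\left(-3 - 1\right) - 7\right)^{2} = \left(-4 - 7\right)^{2} = \left(-11\right)^{2} = 121$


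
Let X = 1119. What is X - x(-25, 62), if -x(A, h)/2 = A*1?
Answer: 1069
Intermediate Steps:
x(A, h) = -2*A
X - x(-25, 62) = 1119 - (-2)*(-25) = 1119 - 1*50 = 1119 - 50 = 1069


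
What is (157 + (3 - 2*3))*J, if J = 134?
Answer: 20636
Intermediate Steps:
(157 + (3 - 2*3))*J = (157 + (3 - 2*3))*134 = (157 + (3 - 6))*134 = (157 - 3)*134 = 154*134 = 20636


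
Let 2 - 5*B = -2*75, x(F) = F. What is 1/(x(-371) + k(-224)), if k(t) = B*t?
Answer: -5/35903 ≈ -0.00013926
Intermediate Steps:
B = 152/5 (B = 2/5 - (-2)*75/5 = 2/5 - 1/5*(-150) = 2/5 + 30 = 152/5 ≈ 30.400)
k(t) = 152*t/5
1/(x(-371) + k(-224)) = 1/(-371 + (152/5)*(-224)) = 1/(-371 - 34048/5) = 1/(-35903/5) = -5/35903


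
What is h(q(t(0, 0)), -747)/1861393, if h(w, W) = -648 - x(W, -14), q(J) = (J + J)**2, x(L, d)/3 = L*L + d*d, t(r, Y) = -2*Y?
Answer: -1675263/1861393 ≈ -0.90001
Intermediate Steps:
x(L, d) = 3*L**2 + 3*d**2 (x(L, d) = 3*(L*L + d*d) = 3*(L**2 + d**2) = 3*L**2 + 3*d**2)
q(J) = 4*J**2 (q(J) = (2*J)**2 = 4*J**2)
h(w, W) = -1236 - 3*W**2 (h(w, W) = -648 - (3*W**2 + 3*(-14)**2) = -648 - (3*W**2 + 3*196) = -648 - (3*W**2 + 588) = -648 - (588 + 3*W**2) = -648 + (-588 - 3*W**2) = -1236 - 3*W**2)
h(q(t(0, 0)), -747)/1861393 = (-1236 - 3*(-747)**2)/1861393 = (-1236 - 3*558009)*(1/1861393) = (-1236 - 1674027)*(1/1861393) = -1675263*1/1861393 = -1675263/1861393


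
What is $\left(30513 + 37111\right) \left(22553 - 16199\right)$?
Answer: $429682896$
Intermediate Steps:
$\left(30513 + 37111\right) \left(22553 - 16199\right) = 67624 \cdot 6354 = 429682896$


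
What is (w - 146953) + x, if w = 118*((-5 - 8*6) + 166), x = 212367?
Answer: 78748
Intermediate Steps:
w = 13334 (w = 118*((-5 - 48) + 166) = 118*(-53 + 166) = 118*113 = 13334)
(w - 146953) + x = (13334 - 146953) + 212367 = -133619 + 212367 = 78748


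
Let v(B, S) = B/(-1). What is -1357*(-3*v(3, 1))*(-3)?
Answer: 36639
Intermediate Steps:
v(B, S) = -B (v(B, S) = B*(-1) = -B)
-1357*(-3*v(3, 1))*(-3) = -1357*(-(-3)*3)*(-3) = -1357*(-3*(-3))*(-3) = -12213*(-3) = -1357*(-27) = 36639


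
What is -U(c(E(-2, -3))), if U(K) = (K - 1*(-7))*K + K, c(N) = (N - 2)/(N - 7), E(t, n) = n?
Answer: -17/4 ≈ -4.2500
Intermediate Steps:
c(N) = (-2 + N)/(-7 + N)
U(K) = K + K*(7 + K) (U(K) = (K + 7)*K + K = (7 + K)*K + K = K*(7 + K) + K = K + K*(7 + K))
-U(c(E(-2, -3))) = -(-2 - 3)/(-7 - 3)*(8 + (-2 - 3)/(-7 - 3)) = --5/(-10)*(8 - 5/(-10)) = -(-⅒*(-5))*(8 - ⅒*(-5)) = -(8 + ½)/2 = -17/(2*2) = -1*17/4 = -17/4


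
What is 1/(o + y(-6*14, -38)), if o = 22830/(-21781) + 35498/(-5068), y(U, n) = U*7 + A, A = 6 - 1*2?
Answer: -55193054/32677185725 ≈ -0.0016890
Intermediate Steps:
A = 4 (A = 6 - 2 = 4)
y(U, n) = 4 + 7*U (y(U, n) = U*7 + 4 = 7*U + 4 = 4 + 7*U)
o = -444442189/55193054 (o = 22830*(-1/21781) + 35498*(-1/5068) = -22830/21781 - 17749/2534 = -444442189/55193054 ≈ -8.0525)
1/(o + y(-6*14, -38)) = 1/(-444442189/55193054 + (4 + 7*(-6*14))) = 1/(-444442189/55193054 + (4 + 7*(-84))) = 1/(-444442189/55193054 + (4 - 588)) = 1/(-444442189/55193054 - 584) = 1/(-32677185725/55193054) = -55193054/32677185725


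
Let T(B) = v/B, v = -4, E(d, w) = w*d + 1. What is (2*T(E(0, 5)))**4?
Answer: 4096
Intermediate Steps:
E(d, w) = 1 + d*w (E(d, w) = d*w + 1 = 1 + d*w)
T(B) = -4/B
(2*T(E(0, 5)))**4 = (2*(-4/(1 + 0*5)))**4 = (2*(-4/(1 + 0)))**4 = (2*(-4/1))**4 = (2*(-4*1))**4 = (2*(-4))**4 = (-8)**4 = 4096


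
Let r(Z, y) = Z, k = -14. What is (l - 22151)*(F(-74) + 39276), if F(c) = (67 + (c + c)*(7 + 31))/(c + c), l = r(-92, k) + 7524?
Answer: -85641103195/148 ≈ -5.7866e+8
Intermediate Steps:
l = 7432 (l = -92 + 7524 = 7432)
F(c) = (67 + 76*c)/(2*c) (F(c) = (67 + (2*c)*38)/((2*c)) = (67 + 76*c)*(1/(2*c)) = (67 + 76*c)/(2*c))
(l - 22151)*(F(-74) + 39276) = (7432 - 22151)*((38 + (67/2)/(-74)) + 39276) = -14719*((38 + (67/2)*(-1/74)) + 39276) = -14719*((38 - 67/148) + 39276) = -14719*(5557/148 + 39276) = -14719*5818405/148 = -85641103195/148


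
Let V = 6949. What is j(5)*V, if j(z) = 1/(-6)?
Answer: -6949/6 ≈ -1158.2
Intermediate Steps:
j(z) = -1/6
j(5)*V = -1/6*6949 = -6949/6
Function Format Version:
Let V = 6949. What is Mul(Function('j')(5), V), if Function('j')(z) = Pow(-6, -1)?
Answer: Rational(-6949, 6) ≈ -1158.2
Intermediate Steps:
Function('j')(z) = Rational(-1, 6)
Mul(Function('j')(5), V) = Mul(Rational(-1, 6), 6949) = Rational(-6949, 6)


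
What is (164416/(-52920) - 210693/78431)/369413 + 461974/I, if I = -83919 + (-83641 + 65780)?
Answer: -1493369783532881/329011267777290 ≈ -4.5390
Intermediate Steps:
I = -101780 (I = -83919 - 17861 = -101780)
(164416/(-52920) - 210693/78431)/369413 + 461974/I = (164416/(-52920) - 210693/78431)/369413 + 461974/(-101780) = (164416*(-1/52920) - 210693*1/78431)*(1/369413) + 461974*(-1/101780) = (-2936/945 - 210693/78431)*(1/369413) - 230987/50890 = -429378301/74117295*1/369413 - 230987/50890 = -3548581/226280101635 - 230987/50890 = -1493369783532881/329011267777290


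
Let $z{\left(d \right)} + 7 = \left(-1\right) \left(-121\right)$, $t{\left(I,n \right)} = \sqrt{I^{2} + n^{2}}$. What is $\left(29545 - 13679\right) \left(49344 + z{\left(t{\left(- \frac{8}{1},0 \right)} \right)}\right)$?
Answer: $784700628$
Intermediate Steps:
$z{\left(d \right)} = 114$ ($z{\left(d \right)} = -7 - -121 = -7 + 121 = 114$)
$\left(29545 - 13679\right) \left(49344 + z{\left(t{\left(- \frac{8}{1},0 \right)} \right)}\right) = \left(29545 - 13679\right) \left(49344 + 114\right) = 15866 \cdot 49458 = 784700628$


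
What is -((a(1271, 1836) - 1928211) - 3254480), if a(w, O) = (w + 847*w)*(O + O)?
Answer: -3952528285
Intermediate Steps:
a(w, O) = 1696*O*w (a(w, O) = (848*w)*(2*O) = 1696*O*w)
-((a(1271, 1836) - 1928211) - 3254480) = -((1696*1836*1271 - 1928211) - 3254480) = -((3957710976 - 1928211) - 3254480) = -(3955782765 - 3254480) = -1*3952528285 = -3952528285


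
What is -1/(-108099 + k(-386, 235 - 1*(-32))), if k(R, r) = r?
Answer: 1/107832 ≈ 9.2737e-6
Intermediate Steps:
-1/(-108099 + k(-386, 235 - 1*(-32))) = -1/(-108099 + (235 - 1*(-32))) = -1/(-108099 + (235 + 32)) = -1/(-108099 + 267) = -1/(-107832) = -1*(-1/107832) = 1/107832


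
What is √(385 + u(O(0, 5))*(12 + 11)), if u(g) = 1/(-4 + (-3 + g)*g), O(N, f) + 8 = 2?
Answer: √38546/10 ≈ 19.633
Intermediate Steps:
O(N, f) = -6 (O(N, f) = -8 + 2 = -6)
u(g) = 1/(-4 + g*(-3 + g))
√(385 + u(O(0, 5))*(12 + 11)) = √(385 + (12 + 11)/(-4 + (-6)² - 3*(-6))) = √(385 + 23/(-4 + 36 + 18)) = √(385 + 23/50) = √(19273/50) = √38546/10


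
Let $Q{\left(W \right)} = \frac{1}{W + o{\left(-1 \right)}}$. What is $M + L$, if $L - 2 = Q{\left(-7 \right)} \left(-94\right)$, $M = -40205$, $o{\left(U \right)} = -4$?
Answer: $- \frac{442139}{11} \approx -40194.0$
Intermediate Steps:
$Q{\left(W \right)} = \frac{1}{-4 + W}$ ($Q{\left(W \right)} = \frac{1}{W - 4} = \frac{1}{-4 + W}$)
$L = \frac{116}{11}$ ($L = 2 + \frac{1}{-4 - 7} \left(-94\right) = 2 + \frac{1}{-11} \left(-94\right) = 2 - - \frac{94}{11} = 2 + \frac{94}{11} = \frac{116}{11} \approx 10.545$)
$M + L = -40205 + \frac{116}{11} = - \frac{442139}{11}$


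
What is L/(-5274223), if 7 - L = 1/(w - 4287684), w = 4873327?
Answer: -4099500/3088811780389 ≈ -1.3272e-6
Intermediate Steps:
L = 4099500/585643 (L = 7 - 1/(4873327 - 4287684) = 7 - 1/585643 = 4099500/585643 ≈ 7.0000)
L/(-5274223) = (4099500/585643)/(-5274223) = (4099500/585643)*(-1/5274223) = -4099500/3088811780389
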